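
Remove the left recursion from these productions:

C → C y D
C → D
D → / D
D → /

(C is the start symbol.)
C → D C'
C' → y D C'
C' → ε
D → / D
D → /

C is directly left-recursive. The standard transformation for
  A → A α₁ | ... | A α_m | β₁ | ... | β_n
is
  A  → β₁ A' | ... | β_n A'
  A' → α₁ A' | ... | α_m A' | ε

C → D becomes C → D C'
C → C y D becomes C' → y D C'
Add C' → ε

Productions for other non-terminals are unchanged:
  D → / D
  D → /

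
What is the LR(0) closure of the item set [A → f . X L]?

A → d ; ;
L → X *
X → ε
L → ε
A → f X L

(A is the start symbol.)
Start with: [A → f . X L]
  [A → f . X L] has the dot before X: add [X → .]
No further items can be added.

CLOSURE = { [A → f . X L], [X → .] }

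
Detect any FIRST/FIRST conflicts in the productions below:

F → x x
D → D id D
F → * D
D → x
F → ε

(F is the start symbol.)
A FIRST/FIRST conflict occurs when two productions N → α and N → β for the same non-terminal have FIRST(α) ∩ FIRST(β) ≠ ∅ (with ε ∈ FIRST of a nullable right-hand side, so two nullable alternatives also conflict).

FIRST sets of the non-terminals at (or reachable through a nullable prefix from) the front of some alternative:
  FIRST(D) = { 'x' }

Productions for F:
  F → x x: FIRST = { 'x' }
  F → * D: FIRST = { '*' }
  F → ε: FIRST = { ε }
Productions for D:
  D → D id D: FIRST = { 'x' }
  D → x: FIRST = { 'x' }

Conflict for D: D → D id D and D → x
  Overlap: { 'x' }

Answer: Yes. D → D id D / D → x on { 'x' }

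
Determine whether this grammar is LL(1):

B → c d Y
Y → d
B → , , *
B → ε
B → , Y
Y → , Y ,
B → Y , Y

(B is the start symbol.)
No. Predict set conflict for B: { ',' }

Relevant sets:
  FIRST(Y) = { ',', 'd' }
  FOLLOW(B) = { $ }

For B:
  PREDICT(B → c d Y) = { 'c' }
  PREDICT(B → ',' ',' '*') = { ',' }
  PREDICT(B → ε) = { $ }
  PREDICT(B → ',' Y) = { ',' }
  PREDICT(B → Y ',' Y) = { ',', 'd' }
For Y:
  PREDICT(Y → d) = { 'd' }
  PREDICT(Y → ',' Y ',') = { ',' }

Conflict found: Predict set conflict for B: { ',' }
The grammar is NOT LL(1).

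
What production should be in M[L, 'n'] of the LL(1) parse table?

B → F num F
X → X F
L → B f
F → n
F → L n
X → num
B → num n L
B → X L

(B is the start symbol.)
L → B f

To find M[L, 'n'], we find productions for L where 'n' is in the predict set (PREDICT(N → α) = (FIRST(α) \ {ε}) ∪ (FOLLOW(N) if α ⇒* ε)).

Relevant sets:
  FIRST(B) = { 'n', 'num' }

L → B f: PREDICT = { 'n', 'num' }
  'n' is in predict set, so this production goes in M[L, 'n']

M[L, 'n'] = L → B f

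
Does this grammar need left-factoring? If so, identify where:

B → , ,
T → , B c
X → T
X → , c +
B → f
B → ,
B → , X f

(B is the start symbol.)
Yes, B has productions with common prefix ','

Left-factoring is needed when two productions for the same non-terminal
share a common prefix on the right-hand side.

Productions for B:
  B → , ,
  B → f
  B → ,
  B → , X f
Productions for X:
  X → T
  X → , c +

Found common prefix ',' in productions for B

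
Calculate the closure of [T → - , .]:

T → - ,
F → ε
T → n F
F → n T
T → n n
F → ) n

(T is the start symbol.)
To compute CLOSURE, for each item [A → α.Bβ] where B is a non-terminal, add [B → .γ] for all productions B → γ; repeat for the newly added items until nothing changes.

Start with: [T → - , .]
The dot is at the end, so nothing is added.

CLOSURE = { [T → - , .] }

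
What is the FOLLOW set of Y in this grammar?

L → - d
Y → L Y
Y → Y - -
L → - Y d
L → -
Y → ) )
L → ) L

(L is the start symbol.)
{ '-', 'd' }

In Y → L Y: Y is at the end; this adds FOLLOW(Y) to itself — nothing new
In Y → Y - -: Y is followed by '-' '-', add FIRST('-' '-') \ {ε} = { '-' }
In L → - Y d: Y is followed by d, add FIRST(d) \ {ε} = { 'd' }

Taking the union: FOLLOW(Y) = { '-', 'd' }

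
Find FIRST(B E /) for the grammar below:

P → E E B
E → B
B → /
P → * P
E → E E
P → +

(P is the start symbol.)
{ '/' }

FIRST sets of the non-terminals involved (from the grammar, by fixed-point iteration):
  FIRST(B) = { '/' }

To compute FIRST(B E /), process the symbols left to right:
Symbol B is a non-terminal. Add FIRST(B) \ {ε} = { '/' }
B is not nullable (ε ∉ FIRST(B)), so stop here.
FIRST(B E /) = { '/' }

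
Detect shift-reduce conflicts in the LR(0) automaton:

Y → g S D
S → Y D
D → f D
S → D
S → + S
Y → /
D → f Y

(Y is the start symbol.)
A shift-reduce conflict occurs when an LR(0) state has both:
  - a complete (reduce) item [A → α .] (dot at the end), and
  - a shift item [B → β . c γ] (dot before a terminal).

Augment with Y' → Y and build the canonical LR(0) collection (I0 = CLOSURE({[Y' → . Y]}), then GOTO on every symbol after a dot until no new states appear). It has 14 states:
  I0: { [Y → . /], [Y → . g S D], [Y' → . Y] }  — shift
  I1: { [Y → / .] }  — reduce
  I2: { [Y' → Y .] }  — accept
  I3: { [D → . f D], [D → . f Y], [S → . + S], [S → . D], [S → . Y D], [Y → . /], [Y → . g S D], [Y → g . S D] }  — shift
  I4: { [D → . f D], [D → . f Y], [S → + . S], [S → . + S], [S → . D], [S → . Y D], [Y → . /], [Y → . g S D] }  — shift
  I5: { [S → D .] }  — reduce
  I6: { [D → . f D], [D → . f Y], [Y → g S . D] }  — shift
  I7: { [D → . f D], [D → . f Y], [S → Y . D] }  — shift
  I8: { [D → . f D], [D → . f Y], [D → f . D], [D → f . Y], [Y → . /], [Y → . g S D] }  — shift
  I9: { [D → f D .] }  — reduce
  I10: { [D → f Y .] }  — reduce
  I11: { [S → Y D .] }  — reduce
  I12: { [Y → g S D .] }  — reduce
  I13: { [S → + S .] }  — reduce

No state contains both a complete item and a shift item.

Answer: No shift-reduce conflicts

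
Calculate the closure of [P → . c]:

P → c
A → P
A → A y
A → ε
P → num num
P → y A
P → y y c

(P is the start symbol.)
To compute CLOSURE, for each item [A → α.Bβ] where B is a non-terminal, add [B → .γ] for all productions B → γ; repeat for the newly added items until nothing changes.

Start with: [P → . c]
The dot precedes the terminal c, so nothing is added.

CLOSURE = { [P → . c] }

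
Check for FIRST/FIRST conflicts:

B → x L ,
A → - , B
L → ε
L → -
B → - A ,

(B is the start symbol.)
No FIRST/FIRST conflicts.

Productions for B:
  B → x L ,: FIRST = { 'x' }
  B → - A ,: FIRST = { '-' }
Productions for L:
  L → ε: FIRST = { ε }
  L → -: FIRST = { '-' }
A has only one production, so no FIRST/FIRST conflict is possible there.

All alternatives of each non-terminal have pairwise disjoint FIRST sets.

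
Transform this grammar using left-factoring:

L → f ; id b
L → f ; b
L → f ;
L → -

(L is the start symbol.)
L → f ; L'
L' → id b
L' → b
L' → ε
L → -

Left-factoring transforms A → αβ₁ | αβ₂ into A → αA' and A' → β₁ | β₂
(α is the longest common prefix among the alternatives). Repeat until
no nonterminal has two alternatives with a common prefix.

Round 1: L has alternatives sharing prefix 'f ;'. Introduce L': L → f ; L'
  Add: L' → id b
  Add: L' → b
  Add: L' → ε

No remaining common prefixes — done.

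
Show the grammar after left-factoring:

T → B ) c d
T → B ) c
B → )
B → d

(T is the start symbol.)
T → B ) c T'
T' → d
T' → ε
B → )
B → d

Left-factoring transforms A → αβ₁ | αβ₂ into A → αA' and A' → β₁ | β₂
(α is the longest common prefix among the alternatives). Repeat until
no nonterminal has two alternatives with a common prefix.

Round 1: T has alternatives sharing prefix 'B ) c'. Introduce T': T → B ) c T'
  Add: T' → d
  Add: T' → ε

No remaining common prefixes — done.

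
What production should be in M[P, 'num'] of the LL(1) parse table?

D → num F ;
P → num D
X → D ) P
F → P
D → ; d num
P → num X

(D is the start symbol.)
P → num D, P → num X

To find M[P, 'num'], we find productions for P where 'num' is in the predict set (PREDICT(N → α) = (FIRST(α) \ {ε}) ∪ (FOLLOW(N) if α ⇒* ε)).

P → num D: PREDICT = { 'num' }
  'num' is in predict set, so this production goes in M[P, 'num']
P → num X: PREDICT = { 'num' }
  'num' is in predict set, so this production goes in M[P, 'num']

M[P, 'num'] = P → num D, P → num X  (a multiply-defined cell — the grammar is not LL(1))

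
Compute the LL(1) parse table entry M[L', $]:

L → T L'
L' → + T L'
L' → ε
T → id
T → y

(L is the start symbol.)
To find M[L', $], we find productions for L' where $ is in the predict set (PREDICT(N → α) = (FIRST(α) \ {ε}) ∪ (FOLLOW(N) if α ⇒* ε)).

Relevant sets:
  FOLLOW(L') = { $ }

L' → + T L': PREDICT = { '+' }
L' → ε: PREDICT = { $ }
  $ is in predict set, so this production goes in M[L', $]

M[L', $] = L' → ε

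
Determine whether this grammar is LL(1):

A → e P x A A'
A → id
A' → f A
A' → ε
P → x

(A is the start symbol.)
A grammar is LL(1) if for each non-terminal N with multiple productions, the predict sets of those productions are pairwise disjoint, where PREDICT(N → α) = (FIRST(α) \ {ε}) ∪ (FOLLOW(N) if α ⇒* ε).

Relevant sets:
  FOLLOW(A') = { $, 'f' }

For A:
  PREDICT(A → e P x A A') = { 'e' }
  PREDICT(A → id) = { 'id' }
For A':
  PREDICT(A' → f A) = { 'f' }
  PREDICT(A' → ε) = { $, 'f' }
P has a single production, so nothing to check there.

Conflict found: Predict set conflict for A': { 'f' }
The grammar is NOT LL(1).

Answer: No. Predict set conflict for A': { 'f' }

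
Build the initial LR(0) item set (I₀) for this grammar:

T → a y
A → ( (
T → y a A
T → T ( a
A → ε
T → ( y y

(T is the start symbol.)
{ [T → . ( y y], [T → . T ( a], [T → . a y], [T → . y a A], [T' → . T] }

First, augment the grammar with T' → T
I₀ = CLOSURE({ [T' → . T] }):
  [T' → . T] has the dot before T: add [T → . a y], [T → . y a A], [T → . T ( a], [T → . ( y y]
No further items can be added.

I₀ = { [T → . ( y y], [T → . T ( a], [T → . a y], [T → . y a A], [T' → . T] }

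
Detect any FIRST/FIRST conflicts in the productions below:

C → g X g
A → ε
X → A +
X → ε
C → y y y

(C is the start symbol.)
A FIRST/FIRST conflict occurs when two productions N → α and N → β for the same non-terminal have FIRST(α) ∩ FIRST(β) ≠ ∅ (with ε ∈ FIRST of a nullable right-hand side, so two nullable alternatives also conflict).

FIRST sets of the non-terminals at (or reachable through a nullable prefix from) the front of some alternative:
  FIRST(A) = { ε }

Productions for C:
  C → g X g: FIRST = { 'g' }
  C → y y y: FIRST = { 'y' }
Productions for X:
  X → A +: FIRST = { '+' }
  X → ε: FIRST = { ε }
A has only one production, so no FIRST/FIRST conflict is possible there.

All alternatives of each non-terminal have pairwise disjoint FIRST sets.

Answer: No FIRST/FIRST conflicts.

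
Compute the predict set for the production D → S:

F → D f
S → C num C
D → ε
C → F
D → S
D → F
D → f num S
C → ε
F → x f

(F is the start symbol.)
{ 'f', 'num', 'x' }

PREDICT(D → S) = (FIRST(RHS) \ {ε}) ∪ (FOLLOW(D) if ε ∈ FIRST(RHS), i.e. RHS ⇒* ε)
FIRST(S) = { 'f', 'num', 'x' }
FIRST(S) = { 'f', 'num', 'x' }
ε ∉ FIRST(S), so FOLLOW(D) is not added.
PREDICT(D → S) = { 'f', 'num', 'x' }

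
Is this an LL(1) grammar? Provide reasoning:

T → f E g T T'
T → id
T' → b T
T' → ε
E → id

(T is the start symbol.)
Relevant sets:
  FOLLOW(T') = { $, 'b' }

For T:
  PREDICT(T → f E g T T') = { 'f' }
  PREDICT(T → id) = { 'id' }
For T':
  PREDICT(T' → b T) = { 'b' }
  PREDICT(T' → ε) = { $, 'b' }
E has a single production, so nothing to check there.

Conflict found: Predict set conflict for T': { 'b' }
The grammar is NOT LL(1).

Answer: No. Predict set conflict for T': { 'b' }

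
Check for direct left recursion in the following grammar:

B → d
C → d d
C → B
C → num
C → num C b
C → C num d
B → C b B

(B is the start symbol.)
Direct left recursion occurs when N → N α for some non-terminal N (the right-hand side begins with the left-hand side itself).

B → d: starts with d
C → d d: starts with d
C → B: starts with B
C → num: starts with num
C → num C b: starts with num
C → C num d: LEFT RECURSIVE (starts with C)
B → C b B: starts with C

The grammar has direct left recursion on: C.

Answer: Yes, C is left-recursive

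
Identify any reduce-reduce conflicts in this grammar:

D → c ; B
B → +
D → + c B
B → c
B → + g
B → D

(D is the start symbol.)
Augment with D' → D and build the canonical LR(0) collection (I0 = CLOSURE({[D' → . D]}), then GOTO on every symbol after a dot until no new states appear). It has 12 states:
  I0: { [D → . + c B], [D → . c ; B], [D' → . D] }  — shift
  I1: { [D → + . c B] }  — shift
  I2: { [D' → D .] }  — accept
  I3: { [D → c . ; B] }  — shift
  I4: { [B → . + g], [B → . +], [B → . D], [B → . c], [D → . + c B], [D → . c ; B], [D → c ; . B] }  — shift
  I5: { [B → + . g], [B → + .], [D → + . c B] }  — shift, reduce
  I6: { [D → c ; B .] }  — reduce
  I7: { [B → D .] }  — reduce
  I8: { [B → c .], [D → c . ; B] }  — shift, reduce
  I9: { [B → . + g], [B → . +], [B → . D], [B → . c], [D → + c . B], [D → . + c B], [D → . c ; B] }  — shift
  I10: { [B → + g .] }  — reduce
  I11: { [D → + c B .] }  — reduce

No state contains more than one complete item.

Answer: No reduce-reduce conflicts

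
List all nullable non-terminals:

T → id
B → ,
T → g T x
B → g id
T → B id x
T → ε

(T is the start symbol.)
A non-terminal is nullable if it can derive ε (the empty string): either it has an ε-production, or it has a production whose right-hand side consists entirely of nullable non-terminals.

ε-productions: T → ε
So T is immediately nullable.
No further non-terminal can be added: every production for the remaining non-terminals contains a terminal or a non-nullable non-terminal.
Nullable = { 'T' }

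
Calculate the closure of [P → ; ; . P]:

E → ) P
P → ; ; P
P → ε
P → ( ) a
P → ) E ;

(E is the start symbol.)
To compute CLOSURE, for each item [A → α.Bβ] where B is a non-terminal, add [B → .γ] for all productions B → γ; repeat for the newly added items until nothing changes.

Start with: [P → ; ; . P]
  [P → ; ; . P] has the dot before P: add [P → . ; ; P], [P → .], [P → . ( ) a], [P → . ) E ;]
No further items can be added.

CLOSURE = { [P → . ( ) a], [P → . ) E ;], [P → . ; ; P], [P → .], [P → ; ; . P] }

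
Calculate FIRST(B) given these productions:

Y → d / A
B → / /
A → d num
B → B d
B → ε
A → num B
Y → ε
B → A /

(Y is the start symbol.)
{ '/', 'd', 'num', ε }

To compute FIRST(B), examine every production with B on the left-hand side, reading each right-hand side left to right until a non-nullable symbol is reached.

FIRST sets of the other non-terminals involved (by the same procedure, iterated to a fixed point):
  FIRST(A) = { 'd', 'num' }

From B → / /:
  - '/' is a terminal: add '/' and stop
From B → B d:
  - B is the symbol being defined: contributes nothing new
    B is nullable, so continue to the next symbol
  - d is a terminal: add 'd' and stop
From B → ε:
  - ε-production, so ε ∈ FIRST(B)
From B → A /:
  - A is a non-terminal: add FIRST(A) \ {ε} = { 'd', 'num' }
    A is not nullable, so stop

Collecting: FIRST(B) = { '/', 'd', 'num', ε }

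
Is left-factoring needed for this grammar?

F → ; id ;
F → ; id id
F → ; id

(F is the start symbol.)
Left-factoring is needed when two productions for the same non-terminal
share a common prefix on the right-hand side.

Productions for F:
  F → ; id ;
  F → ; id id
  F → ; id

Found common prefix '; id' in productions for F

Answer: Yes, F has productions with common prefix '; id'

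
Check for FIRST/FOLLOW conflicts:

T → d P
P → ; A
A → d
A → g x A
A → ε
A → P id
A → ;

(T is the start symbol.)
No FIRST/FOLLOW conflicts.

Nullable non-terminals: A.
FIRST sets used below: FIRST(P) = { ';' }

A: nullable alternative(s) A → ε; FOLLOW(A) = { $, 'id' }
  A → d: FIRST \ {ε} = { 'd' } — disjoint from FOLLOW(A)
  A → g x A: FIRST \ {ε} = { 'g' } — disjoint from FOLLOW(A)
  A → ε: FIRST \ {ε} = { } — this is the only nullable alternative, skip
  A → P id: FIRST \ {ε} = { ';' } — disjoint from FOLLOW(A)
  A → ;: FIRST \ {ε} = { ';' } — disjoint from FOLLOW(A)

P, T have no nullable alternative, so no FIRST/FOLLOW check is needed there.

No FIRST/FOLLOW conflicts found.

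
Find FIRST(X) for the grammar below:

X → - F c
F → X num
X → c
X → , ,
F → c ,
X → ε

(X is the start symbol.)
To compute FIRST(X), examine every production with X on the left-hand side, reading each right-hand side left to right until a non-nullable symbol is reached.

From X → - F c:
  - '-' is a terminal: add '-' and stop
From X → c:
  - c is a terminal: add 'c' and stop
From X → , ,:
  - ',' is a terminal: add ',' and stop
From X → ε:
  - ε-production, so ε ∈ FIRST(X)

Collecting: FIRST(X) = { ',', '-', 'c', ε }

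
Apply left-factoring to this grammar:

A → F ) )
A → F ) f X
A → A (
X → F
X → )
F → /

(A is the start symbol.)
A → F ) A'
A' → )
A' → f X
A → A (
X → F
X → )
F → /

Left-factoring transforms A → αβ₁ | αβ₂ into A → αA' and A' → β₁ | β₂
(α is the longest common prefix among the alternatives). Repeat until
no nonterminal has two alternatives with a common prefix.

Round 1: A has alternatives sharing prefix 'F )'. Introduce A': A → F ) A'
  Add: A' → )
  Add: A' → f X

No remaining common prefixes — done.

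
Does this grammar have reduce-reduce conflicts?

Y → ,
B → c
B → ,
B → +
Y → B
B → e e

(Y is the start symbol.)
Augment with Y' → Y and build the canonical LR(0) collection (I0 = CLOSURE({[Y' → . Y]}), then GOTO on every symbol after a dot until no new states appear). It has 8 states:
  I0: { [B → . +], [B → . ,], [B → . c], [B → . e e], [Y → . ,], [Y → . B], [Y' → . Y] }  — shift
  I1: { [B → + .] }  — reduce
  I2: { [B → , .], [Y → , .] }  — 2 reduces
  I3: { [Y → B .] }  — reduce
  I4: { [Y' → Y .] }  — accept
  I5: { [B → c .] }  — reduce
  I6: { [B → e . e] }  — shift
  I7: { [B → e e .] }  — reduce

I2 contains complete items [B → , .], [Y → , .] — reduce-reduce conflict.

Answer: Yes — I2: [B → , .] vs [Y → , .]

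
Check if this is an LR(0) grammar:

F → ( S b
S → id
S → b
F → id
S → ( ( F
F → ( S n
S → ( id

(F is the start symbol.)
Yes, the grammar is LR(0)

A grammar is LR(0) if no state in the canonical LR(0) collection has:
  - both a shift item (dot before a terminal) and a complete item (shift-reduce conflict), or
  - two or more complete items (reduce-reduce conflict; the accept item [F' → F .] counts as a complete item here).

Augment with F' → F and build the canonical LR(0) collection (I0 = CLOSURE({[F' → . F]}), then GOTO on every symbol after a dot until no new states appear). It has 13 states:
  I0: { [F → . ( S b], [F → . ( S n], [F → . id], [F' → . F] }  — shift
  I1: { [F → ( . S b], [F → ( . S n], [S → . ( ( F], [S → . ( id], [S → . b], [S → . id] }  — shift
  I2: { [F' → F .] }  — accept
  I3: { [F → id .] }  — reduce
  I4: { [S → ( . ( F], [S → ( . id] }  — shift
  I5: { [F → ( S . b], [F → ( S . n] }  — shift
  I6: { [S → b .] }  — reduce
  I7: { [S → id .] }  — reduce
  I8: { [F → ( S b .] }  — reduce
  I9: { [F → ( S n .] }  — reduce
  I10: { [F → . ( S b], [F → . ( S n], [F → . id], [S → ( ( . F] }  — shift
  I11: { [S → ( id .] }  — reduce
  I12: { [S → ( ( F .] }  — reduce

Every state is either a pure shift/goto state or contains exactly one complete item and nothing to shift — no conflicts. The grammar is LR(0).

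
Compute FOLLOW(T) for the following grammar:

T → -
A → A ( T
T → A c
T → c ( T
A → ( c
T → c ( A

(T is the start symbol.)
{ $, '(', 'c' }

To compute FOLLOW(T), find every occurrence of T on a right-hand side N → α T β: add FIRST(β) \ {ε}, and if β is empty or nullable also add FOLLOW(N). Iterate to a fixed point.

T is the start symbol, so $ ∈ FOLLOW(T).
In A → A ( T: T is at the end, add FOLLOW(A)
In T → c ( T: T is at the end; this adds FOLLOW(T) to itself — nothing new

The FOLLOW sets referred to above (computed the same way, to a fixed point):
  FOLLOW(A) = { $, '(', 'c' }

Taking the union: FOLLOW(T) = { $, '(', 'c' }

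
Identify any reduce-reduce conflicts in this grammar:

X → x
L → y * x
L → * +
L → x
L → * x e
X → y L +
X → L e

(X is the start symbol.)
Augment with X' → X and build the canonical LR(0) collection (I0 = CLOSURE({[X' → . X]}), then GOTO on every symbol after a dot until no new states appear). It has 18 states:
  I0: { [L → . * +], [L → . * x e], [L → . x], [L → . y * x], [X → . L e], [X → . x], [X → . y L +], [X' → . X] }  — shift
  I1: { [L → * . +], [L → * . x e] }  — shift
  I2: { [X → L . e] }  — shift
  I3: { [X' → X .] }  — accept
  I4: { [L → x .], [X → x .] }  — 2 reduces
  I5: { [L → . * +], [L → . * x e], [L → . x], [L → . y * x], [L → y . * x], [X → y . L +] }  — shift
  I6: { [L → * . +], [L → * . x e], [L → y * . x] }  — shift
  I7: { [X → y L . +] }  — shift
  I8: { [L → x .] }  — reduce
  I9: { [L → y . * x] }  — shift
  I10: { [L → y * . x] }  — shift
  I11: { [L → y * x .] }  — reduce
  I12: { [X → y L + .] }  — reduce
  I13: { [L → * + .] }  — reduce
  I14: { [L → * x . e], [L → y * x .] }  — shift, reduce
  I15: { [L → * x e .] }  — reduce
  I16: { [X → L e .] }  — reduce
  I17: { [L → * x . e] }  — shift

I4 contains complete items [L → x .], [X → x .] — reduce-reduce conflict.

Answer: Yes — I4: [L → x .] vs [X → x .]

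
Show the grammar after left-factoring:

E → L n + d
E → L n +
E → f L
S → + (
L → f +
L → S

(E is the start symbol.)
E → L n + E'
E' → d
E' → ε
E → f L
S → + (
L → f +
L → S

Left-factoring transforms A → αβ₁ | αβ₂ into A → αA' and A' → β₁ | β₂
(α is the longest common prefix among the alternatives). Repeat until
no nonterminal has two alternatives with a common prefix.

Round 1: E has alternatives sharing prefix 'L n +'. Introduce E': E → L n + E'
  Add: E' → d
  Add: E' → ε

No remaining common prefixes — done.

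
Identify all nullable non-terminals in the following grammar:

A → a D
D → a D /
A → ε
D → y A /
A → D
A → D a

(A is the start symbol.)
{ 'A' }

ε-productions: A → ε
So A is immediately nullable.
No further non-terminal can be added: every production for the remaining non-terminals contains a terminal or a non-nullable non-terminal.
Nullable = { 'A' }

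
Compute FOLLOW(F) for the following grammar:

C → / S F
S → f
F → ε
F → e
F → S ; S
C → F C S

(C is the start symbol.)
{ $, '/', 'e', 'f' }

To compute FOLLOW(F), find every occurrence of F on a right-hand side N → α F β: add FIRST(β) \ {ε}, and if β is empty or nullable also add FOLLOW(N). Iterate to a fixed point.

In C → / S F: F is at the end, add FOLLOW(C)
In C → F C S: F is followed by C S, add FIRST(C S) \ {ε} = { '/', 'e', 'f' }

The FOLLOW sets referred to above (computed the same way, to a fixed point):
  FOLLOW(C) = { $, 'f' }

Taking the union: FOLLOW(F) = { $, '/', 'e', 'f' }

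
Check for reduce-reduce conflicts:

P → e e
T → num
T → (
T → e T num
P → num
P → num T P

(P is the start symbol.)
No reduce-reduce conflicts

Augment with P' → P and build the canonical LR(0) collection (I0 = CLOSURE({[P' → . P]}), then GOTO on every symbol after a dot until no new states appear). It has 12 states:
  I0: { [P → . e e], [P → . num T P], [P → . num], [P' → . P] }  — shift
  I1: { [P' → P .] }  — accept
  I2: { [P → e . e] }  — shift
  I3: { [P → num . T P], [P → num .], [T → . (], [T → . e T num], [T → . num] }  — shift, reduce
  I4: { [T → ( .] }  — reduce
  I5: { [P → . e e], [P → . num T P], [P → . num], [P → num T . P] }  — shift
  I6: { [T → . (], [T → . e T num], [T → . num], [T → e . T num] }  — shift
  I7: { [T → num .] }  — reduce
  I8: { [T → e T . num] }  — shift
  I9: { [T → e T num .] }  — reduce
  I10: { [P → num T P .] }  — reduce
  I11: { [P → e e .] }  — reduce

No state contains more than one complete item.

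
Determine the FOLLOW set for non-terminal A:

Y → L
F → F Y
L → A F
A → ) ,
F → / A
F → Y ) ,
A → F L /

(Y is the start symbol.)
To compute FOLLOW(A), find every occurrence of A on a right-hand side N → α A β: add FIRST(β) \ {ε}, and if β is empty or nullable also add FOLLOW(N). Iterate to a fixed point.

In L → A F: A is followed by F, add FIRST(F) \ {ε} = { ')', '/' }
In F → / A: A is at the end, add FOLLOW(F)

The FOLLOW sets referred to above (computed the same way, to a fixed point):
  FOLLOW(F) = { $, ')', '/' }

Taking the union: FOLLOW(A) = { $, ')', '/' }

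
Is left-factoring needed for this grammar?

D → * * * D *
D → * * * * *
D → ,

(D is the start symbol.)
Left-factoring is needed when two productions for the same non-terminal
share a common prefix on the right-hand side.

Productions for D:
  D → * * * D *
  D → * * * * *
  D → ,

Found common prefix '* * *' in productions for D

Answer: Yes, D has productions with common prefix '* * *'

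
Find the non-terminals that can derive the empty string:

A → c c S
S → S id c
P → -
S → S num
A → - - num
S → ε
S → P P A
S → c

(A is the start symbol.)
{ 'S' }

A non-terminal is nullable if it can derive ε (the empty string): either it has an ε-production, or it has a production whose right-hand side consists entirely of nullable non-terminals.

ε-productions: S → ε
So S is immediately nullable.
No further non-terminal can be added: every production for the remaining non-terminals contains a terminal or a non-nullable non-terminal.
Nullable = { 'S' }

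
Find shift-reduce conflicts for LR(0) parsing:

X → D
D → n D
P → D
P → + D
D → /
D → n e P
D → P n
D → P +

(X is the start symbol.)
Yes — I10: [D → n e P .] vs [D → P . +]

Augment with X' → X and build the canonical LR(0) collection (I0 = CLOSURE({[X' → . X]}), then GOTO on every symbol after a dot until no new states appear). It has 14 states:
  I0: { [D → . /], [D → . P +], [D → . P n], [D → . n D], [D → . n e P], [P → . + D], [P → . D], [X → . D], [X' → . X] }  — shift
  I1: { [D → . /], [D → . P +], [D → . P n], [D → . n D], [D → . n e P], [P → + . D], [P → . + D], [P → . D] }  — shift
  I2: { [D → / .] }  — reduce
  I3: { [P → D .], [X → D .] }  — 2 reduces
  I4: { [D → P . +], [D → P . n] }  — shift
  I5: { [X' → X .] }  — accept
  I6: { [D → . /], [D → . P +], [D → . P n], [D → . n D], [D → . n e P], [D → n . D], [D → n . e P], [P → . + D], [P → . D] }  — shift
  I7: { [D → n D .], [P → D .] }  — 2 reduces
  I8: { [D → . /], [D → . P +], [D → . P n], [D → . n D], [D → . n e P], [D → n e . P], [P → . + D], [P → . D] }  — shift
  I9: { [P → D .] }  — reduce
  I10: { [D → P . +], [D → P . n], [D → n e P .] }  — shift, reduce
  I11: { [D → P + .] }  — reduce
  I12: { [D → P n .] }  — reduce
  I13: { [P → + D .], [P → D .] }  — 2 reduces

I10 contains reduce item [D → n e P .] and shift items [D → P . +], [D → P . n] — shift-reduce conflict.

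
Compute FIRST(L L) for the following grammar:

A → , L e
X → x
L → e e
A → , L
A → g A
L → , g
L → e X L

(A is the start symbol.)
FIRST sets of the non-terminals involved (from the grammar, by fixed-point iteration):
  FIRST(L) = { ',', 'e' }

To compute FIRST(L L), process the symbols left to right:
Symbol L is a non-terminal. Add FIRST(L) \ {ε} = { ',', 'e' }
L is not nullable (ε ∉ FIRST(L)), so stop here.
FIRST(L L) = { ',', 'e' }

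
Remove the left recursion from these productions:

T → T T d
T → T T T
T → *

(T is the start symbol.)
T is directly left-recursive. The standard transformation for
  A → A α₁ | ... | A α_m | β₁ | ... | β_n
is
  A  → β₁ A' | ... | β_n A'
  A' → α₁ A' | ... | α_m A' | ε

T → * becomes T → * T'
T → T T d becomes T' → T d T'
T → T T T becomes T' → T T T'
Add T' → ε

Resulting grammar:
T → * T'
T' → T d T'
T' → T T T'
T' → ε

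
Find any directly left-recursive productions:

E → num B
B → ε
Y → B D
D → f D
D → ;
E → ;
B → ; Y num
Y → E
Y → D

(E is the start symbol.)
No direct left recursion

E → num B: starts with num
B → ε: starts with ε
Y → B D: starts with B
D → f D: starts with f
D → ;: starts with ';'
E → ;: starts with ';'
B → ; Y num: starts with ';'
Y → E: starts with E
Y → D: starts with D

No direct left recursion found.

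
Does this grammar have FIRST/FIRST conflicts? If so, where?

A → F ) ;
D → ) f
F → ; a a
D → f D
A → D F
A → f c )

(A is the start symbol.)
A FIRST/FIRST conflict occurs when two productions N → α and N → β for the same non-terminal have FIRST(α) ∩ FIRST(β) ≠ ∅ (with ε ∈ FIRST of a nullable right-hand side, so two nullable alternatives also conflict).

FIRST sets of the non-terminals at (or reachable through a nullable prefix from) the front of some alternative:
  FIRST(F) = { ';' }
  FIRST(D) = { ')', 'f' }

Productions for A:
  A → F ) ;: FIRST = { ';' }
  A → D F: FIRST = { ')', 'f' }
  A → f c ): FIRST = { 'f' }
Productions for D:
  D → ) f: FIRST = { ')' }
  D → f D: FIRST = { 'f' }
F has only one production, so no FIRST/FIRST conflict is possible there.

Conflict for A: A → D F and A → f c )
  Overlap: { 'f' }

Answer: Yes. A → D F / A → f c ')' on { 'f' }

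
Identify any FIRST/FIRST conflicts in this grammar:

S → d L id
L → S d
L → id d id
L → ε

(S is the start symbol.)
A FIRST/FIRST conflict occurs when two productions N → α and N → β for the same non-terminal have FIRST(α) ∩ FIRST(β) ≠ ∅ (with ε ∈ FIRST of a nullable right-hand side, so two nullable alternatives also conflict).

FIRST sets of the non-terminals at (or reachable through a nullable prefix from) the front of some alternative:
  FIRST(S) = { 'd' }

Productions for L:
  L → S d: FIRST = { 'd' }
  L → id d id: FIRST = { 'id' }
  L → ε: FIRST = { ε }
S has only one production, so no FIRST/FIRST conflict is possible there.

All alternatives of each non-terminal have pairwise disjoint FIRST sets.

Answer: No FIRST/FIRST conflicts.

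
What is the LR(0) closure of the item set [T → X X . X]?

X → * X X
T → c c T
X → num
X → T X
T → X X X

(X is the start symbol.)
{ [T → . X X X], [T → . c c T], [T → X X . X], [X → . * X X], [X → . T X], [X → . num] }

To compute CLOSURE, for each item [A → α.Bβ] where B is a non-terminal, add [B → .γ] for all productions B → γ; repeat for the newly added items until nothing changes.

Start with: [T → X X . X]
  [T → X X . X] has the dot before X: add [X → . * X X], [X → . num], [X → . T X]
  [X → . T X] has the dot before T: add [T → . c c T], [T → . X X X]
No further items can be added.

CLOSURE = { [T → . X X X], [T → . c c T], [T → X X . X], [X → . * X X], [X → . T X], [X → . num] }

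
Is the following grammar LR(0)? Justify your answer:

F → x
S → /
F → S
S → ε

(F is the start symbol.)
Augment with F' → F and build the canonical LR(0) collection (I0 = CLOSURE({[F' → . F]}), then GOTO on every symbol after a dot until no new states appear). It has 5 states:
  I0: { [F → . S], [F → . x], [F' → . F], [S → . /], [S → .] }  — shift, reduce
  I1: { [S → / .] }  — reduce
  I2: { [F' → F .] }  — accept
  I3: { [F → S .] }  — reduce
  I4: { [F → x .] }  — reduce

Conflict in state I0:
  Shift-reduce conflict between [S → .] and [F → . x]
So the grammar is NOT LR(0).

Answer: No. Shift-reduce conflict between [S → .] and [F → . x]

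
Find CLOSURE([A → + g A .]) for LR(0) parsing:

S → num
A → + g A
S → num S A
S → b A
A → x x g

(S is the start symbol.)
Start with: [A → + g A .]
The dot is at the end, so nothing is added.

CLOSURE = { [A → + g A .] }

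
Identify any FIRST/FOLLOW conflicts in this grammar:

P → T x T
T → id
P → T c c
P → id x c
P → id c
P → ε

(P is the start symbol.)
No FIRST/FOLLOW conflicts.

Nullable non-terminals: P.
FIRST sets used below: FIRST(T) = { 'id' }

P: nullable alternative(s) P → ε; FOLLOW(P) = { $ }
  P → T x T: FIRST \ {ε} = { 'id' } — disjoint from FOLLOW(P)
  P → T c c: FIRST \ {ε} = { 'id' } — disjoint from FOLLOW(P)
  P → id x c: FIRST \ {ε} = { 'id' } — disjoint from FOLLOW(P)
  P → id c: FIRST \ {ε} = { 'id' } — disjoint from FOLLOW(P)
  P → ε: FIRST \ {ε} = { } — this is the only nullable alternative, skip

T has no nullable alternative, so no FIRST/FOLLOW check is needed there.

No FIRST/FOLLOW conflicts found.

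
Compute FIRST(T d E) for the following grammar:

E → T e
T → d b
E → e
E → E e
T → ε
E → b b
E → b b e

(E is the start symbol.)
FIRST sets of the non-terminals involved (from the grammar, by fixed-point iteration):
  FIRST(T) = { 'd', ε }

To compute FIRST(T d E), process the symbols left to right:
Symbol T is a non-terminal. Add FIRST(T) \ {ε} = { 'd' }
T is nullable (ε ∈ FIRST(T)), continue to the next symbol.
Symbol d is a terminal. Add 'd' and stop.
FIRST(T d E) = { 'd' }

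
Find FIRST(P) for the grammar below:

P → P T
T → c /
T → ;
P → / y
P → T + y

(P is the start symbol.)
{ '/', ';', 'c' }

FIRST sets of the other non-terminals involved (by the same procedure, iterated to a fixed point):
  FIRST(T) = { ';', 'c' }

From P → P T:
  - P is the symbol being defined: contributes nothing new
    P is not nullable, so stop
From P → / y:
  - '/' is a terminal: add '/' and stop
From P → T + y:
  - T is a non-terminal: add FIRST(T) \ {ε} = { ';', 'c' }
    T is not nullable, so stop

Collecting: FIRST(P) = { '/', ';', 'c' }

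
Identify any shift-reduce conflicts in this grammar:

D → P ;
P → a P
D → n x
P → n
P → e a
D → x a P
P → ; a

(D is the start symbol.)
A shift-reduce conflict occurs when an LR(0) state has both:
  - a complete (reduce) item [A → α .] (dot at the end), and
  - a shift item [B → β . c γ] (dot before a terminal).

Augment with D' → D and build the canonical LR(0) collection (I0 = CLOSURE({[D' → . D]}), then GOTO on every symbol after a dot until no new states appear). It has 16 states:
  I0: { [D → . P ;], [D → . n x], [D → . x a P], [D' → . D], [P → . ; a], [P → . a P], [P → . e a], [P → . n] }  — shift
  I1: { [P → ; . a] }  — shift
  I2: { [D' → D .] }  — accept
  I3: { [D → P . ;] }  — shift
  I4: { [P → . ; a], [P → . a P], [P → . e a], [P → . n], [P → a . P] }  — shift
  I5: { [P → e . a] }  — shift
  I6: { [D → n . x], [P → n .] }  — shift, reduce
  I7: { [D → x . a P] }  — shift
  I8: { [D → x a . P], [P → . ; a], [P → . a P], [P → . e a], [P → . n] }  — shift
  I9: { [D → x a P .] }  — reduce
  I10: { [P → n .] }  — reduce
  I11: { [D → n x .] }  — reduce
  I12: { [P → e a .] }  — reduce
  I13: { [P → a P .] }  — reduce
  I14: { [D → P ; .] }  — reduce
  I15: { [P → ; a .] }  — reduce

I6 contains reduce item [P → n .] and shift item [D → n . x] — shift-reduce conflict.

Answer: Yes — I6: [P → n .] vs [D → n . x]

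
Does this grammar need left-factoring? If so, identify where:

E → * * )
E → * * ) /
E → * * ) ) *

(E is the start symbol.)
Left-factoring is needed when two productions for the same non-terminal
share a common prefix on the right-hand side.

Productions for E:
  E → * * )
  E → * * ) /
  E → * * ) ) *

Found common prefix '* * )' in productions for E

Answer: Yes, E has productions with common prefix '* * )'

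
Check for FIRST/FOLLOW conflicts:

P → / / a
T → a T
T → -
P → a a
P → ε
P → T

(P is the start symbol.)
A FIRST/FOLLOW conflict occurs when a non-terminal N has a nullable alternative N → β (β ⇒* ε) and another alternative N → α with FIRST(α) ∩ FOLLOW(N) ≠ ∅: on such a lookahead the parser cannot decide between expanding α and letting N vanish via β.

Nullable non-terminals: P.
FIRST sets used below: FIRST(T) = { '-', 'a' }

P: nullable alternative(s) P → ε; FOLLOW(P) = { $ }
  P → / / a: FIRST \ {ε} = { '/' } — disjoint from FOLLOW(P)
  P → a a: FIRST \ {ε} = { 'a' } — disjoint from FOLLOW(P)
  P → ε: FIRST \ {ε} = { } — this is the only nullable alternative, skip
  P → T: FIRST \ {ε} = { '-', 'a' } — disjoint from FOLLOW(P)

T has no nullable alternative, so no FIRST/FOLLOW check is needed there.

No FIRST/FOLLOW conflicts found.

Answer: No FIRST/FOLLOW conflicts.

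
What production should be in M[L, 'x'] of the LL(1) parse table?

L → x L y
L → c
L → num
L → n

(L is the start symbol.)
To find M[L, 'x'], we find productions for L where 'x' is in the predict set (PREDICT(N → α) = (FIRST(α) \ {ε}) ∪ (FOLLOW(N) if α ⇒* ε)).

L → x L y: PREDICT = { 'x' }
  'x' is in predict set, so this production goes in M[L, 'x']
L → c: PREDICT = { 'c' }
L → num: PREDICT = { 'num' }
L → n: PREDICT = { 'n' }

M[L, 'x'] = L → x L y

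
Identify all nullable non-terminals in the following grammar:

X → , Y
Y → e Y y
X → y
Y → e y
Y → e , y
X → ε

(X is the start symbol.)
ε-productions: X → ε
So X is immediately nullable.
No further non-terminal can be added: every production for the remaining non-terminals contains a terminal or a non-nullable non-terminal.
Nullable = { 'X' }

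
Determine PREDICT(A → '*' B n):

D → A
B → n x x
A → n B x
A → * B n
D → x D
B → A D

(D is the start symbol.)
{ '*' }

PREDICT(A → '*' B n) = (FIRST(RHS) \ {ε}) ∪ (FOLLOW(A) if ε ∈ FIRST(RHS), i.e. RHS ⇒* ε)
FIRST('*' B n) = { '*' }
ε ∉ FIRST('*' B n), so FOLLOW(A) is not added.
PREDICT(A → '*' B n) = { '*' }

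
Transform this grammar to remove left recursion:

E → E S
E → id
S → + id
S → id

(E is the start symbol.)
E → id E'
E' → S E'
E' → ε
S → + id
S → id

E is directly left-recursive. The standard transformation for
  A → A α₁ | ... | A α_m | β₁ | ... | β_n
is
  A  → β₁ A' | ... | β_n A'
  A' → α₁ A' | ... | α_m A' | ε

E → id becomes E → id E'
E → E S becomes E' → S E'
Add E' → ε

Productions for other non-terminals are unchanged:
  S → + id
  S → id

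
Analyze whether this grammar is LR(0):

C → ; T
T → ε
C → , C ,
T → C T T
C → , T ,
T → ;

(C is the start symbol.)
A grammar is LR(0) if no state in the canonical LR(0) collection has:
  - both a shift item (dot before a terminal) and a complete item (shift-reduce conflict), or
  - two or more complete items (reduce-reduce conflict; the accept item [C' → C .] counts as a complete item here).

Augment with C' → C and build the canonical LR(0) collection (I0 = CLOSURE({[C' → . C]}), then GOTO on every symbol after a dot until no new states appear). It has 13 states:
  I0: { [C → . , C ,], [C → . , T ,], [C → . ; T], [C' → . C] }  — shift
  I1: { [C → , . C ,], [C → , . T ,], [C → . , C ,], [C → . , T ,], [C → . ; T], [T → . ;], [T → . C T T], [T → .] }  — shift, reduce
  I2: { [C → . , C ,], [C → . , T ,], [C → . ; T], [C → ; . T], [T → . ;], [T → . C T T], [T → .] }  — shift, reduce
  I3: { [C' → C .] }  — accept
  I4: { [C → . , C ,], [C → . , T ,], [C → . ; T], [C → ; . T], [T → . ;], [T → . C T T], [T → .], [T → ; .] }  — shift, 2 reduces
  I5: { [C → . , C ,], [C → . , T ,], [C → . ; T], [T → . ;], [T → . C T T], [T → .], [T → C . T T] }  — shift, reduce
  I6: { [C → ; T .] }  — reduce
  I7: { [C → . , C ,], [C → . , T ,], [C → . ; T], [T → . ;], [T → . C T T], [T → .], [T → C T . T] }  — shift, reduce
  I8: { [T → C T T .] }  — reduce
  I9: { [C → , C . ,], [C → . , C ,], [C → . , T ,], [C → . ; T], [T → . ;], [T → . C T T], [T → .], [T → C . T T] }  — shift, reduce
  I10: { [C → , T . ,] }  — shift
  I11: { [C → , T , .] }  — reduce
  I12: { [C → , . C ,], [C → , . T ,], [C → , C , .], [C → . , C ,], [C → . , T ,], [C → . ; T], [T → . ;], [T → . C T T], [T → .] }  — shift, 2 reduces

Conflict in state I1:
  Shift-reduce conflict between [T → .] and [C → . , C ,]
So the grammar is NOT LR(0).

Answer: No. Shift-reduce conflict between [T → .] and [C → . , C ,]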